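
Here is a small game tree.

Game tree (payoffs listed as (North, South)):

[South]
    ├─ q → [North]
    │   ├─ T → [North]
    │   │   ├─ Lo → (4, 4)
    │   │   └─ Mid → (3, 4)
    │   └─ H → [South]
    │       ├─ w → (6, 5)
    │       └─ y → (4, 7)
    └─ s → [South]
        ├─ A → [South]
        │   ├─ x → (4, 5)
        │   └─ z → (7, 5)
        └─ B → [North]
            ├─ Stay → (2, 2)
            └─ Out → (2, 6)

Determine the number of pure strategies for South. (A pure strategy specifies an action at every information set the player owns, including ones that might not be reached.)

16

South owns the root with actions {q, s} — two choices.
South owns the node after s with actions {A, B} — two choices.
South owns the node after q-H with actions {w, y} — two choices.
South owns the node after s-A with actions {x, z} — two choices.
A pure strategy fixes one action at each information set independently, so the count is the product 2 × 2 × 2 × 2 = 16.
(For reference, North has 8 pure strategies, giving a 16×8 normal-form matrix.)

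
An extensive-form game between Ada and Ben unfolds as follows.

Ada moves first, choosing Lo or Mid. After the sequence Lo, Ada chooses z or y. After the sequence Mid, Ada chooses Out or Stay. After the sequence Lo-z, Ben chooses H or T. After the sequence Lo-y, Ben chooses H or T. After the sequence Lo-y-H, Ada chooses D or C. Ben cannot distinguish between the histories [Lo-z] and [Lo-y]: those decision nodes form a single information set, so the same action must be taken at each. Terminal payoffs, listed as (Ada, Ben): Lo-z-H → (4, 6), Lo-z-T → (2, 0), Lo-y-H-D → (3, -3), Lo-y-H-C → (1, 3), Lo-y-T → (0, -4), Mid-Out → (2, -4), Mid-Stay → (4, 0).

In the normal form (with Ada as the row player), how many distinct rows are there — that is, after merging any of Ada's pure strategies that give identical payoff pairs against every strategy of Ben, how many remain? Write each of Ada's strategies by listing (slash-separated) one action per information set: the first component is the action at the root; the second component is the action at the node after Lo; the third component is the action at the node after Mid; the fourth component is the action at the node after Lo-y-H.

5

Ada has 16 pure strategies: Lo/z/Out/D, Lo/z/Out/C, Lo/z/Stay/D, Lo/z/Stay/C, Lo/y/Out/D, Lo/y/Out/C, Lo/y/Stay/D, Lo/y/Stay/C, Mid/z/Out/D, Mid/z/Out/C, Mid/z/Stay/D, Mid/z/Stay/C, Mid/y/Out/D, Mid/y/Out/C, Mid/y/Stay/D, Mid/y/Stay/C. Columns: H, T.
{Lo/z/Out/D, Lo/z/Out/C, Lo/z/Stay/D, Lo/z/Stay/C} → row (4,6) (2,0)
{Lo/y/Out/D, Lo/y/Stay/D} → row (3,-3) (0,-4)
{Lo/y/Out/C, Lo/y/Stay/C} → row (1,3) (0,-4)
{Mid/z/Out/D, Mid/z/Out/C, Mid/y/Out/D, Mid/y/Out/C} → row (2,-4) (2,-4)
{Mid/z/Stay/D, Mid/z/Stay/C, Mid/y/Stay/D, Mid/y/Stay/C} → row (4,0) (4,0)
That's 5 distinct rows out of 16 strategies.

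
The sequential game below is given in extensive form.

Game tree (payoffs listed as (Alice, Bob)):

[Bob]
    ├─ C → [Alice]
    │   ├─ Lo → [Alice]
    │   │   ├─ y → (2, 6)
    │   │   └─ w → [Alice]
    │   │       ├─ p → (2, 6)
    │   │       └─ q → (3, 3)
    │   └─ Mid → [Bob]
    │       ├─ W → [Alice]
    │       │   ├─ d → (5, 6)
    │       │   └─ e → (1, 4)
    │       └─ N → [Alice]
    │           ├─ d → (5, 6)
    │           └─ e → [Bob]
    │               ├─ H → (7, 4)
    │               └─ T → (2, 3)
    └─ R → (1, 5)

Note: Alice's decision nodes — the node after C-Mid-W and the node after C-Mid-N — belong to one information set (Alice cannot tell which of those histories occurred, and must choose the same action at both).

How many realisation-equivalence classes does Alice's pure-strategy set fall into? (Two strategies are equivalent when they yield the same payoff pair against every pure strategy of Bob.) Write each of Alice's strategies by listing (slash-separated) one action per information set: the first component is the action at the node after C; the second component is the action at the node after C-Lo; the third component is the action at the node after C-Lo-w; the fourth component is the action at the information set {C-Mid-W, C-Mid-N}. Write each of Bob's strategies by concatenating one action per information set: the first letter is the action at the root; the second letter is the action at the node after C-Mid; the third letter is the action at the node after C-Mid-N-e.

4

Alice has 16 pure strategies: Lo/y/p/d, Lo/y/p/e, Lo/y/q/d, Lo/y/q/e, Lo/w/p/d, Lo/w/p/e, Lo/w/q/d, Lo/w/q/e, Mid/y/p/d, Mid/y/p/e, Mid/y/q/d, Mid/y/q/e, Mid/w/p/d, Mid/w/p/e, Mid/w/q/d, Mid/w/q/e. Columns: CWH, CWT, CNH, CNT, RWH, RWT, RNH, RNT.
{Lo/y/p/d, Lo/y/p/e, Lo/y/q/d, Lo/y/q/e, Lo/w/p/d, Lo/w/p/e} → row (2,6) (2,6) (2,6) (2,6) (1,5) (1,5) (1,5) (1,5)
{Lo/w/q/d, Lo/w/q/e} → row (3,3) (3,3) (3,3) (3,3) (1,5) (1,5) (1,5) (1,5)
{Mid/y/p/d, Mid/y/q/d, Mid/w/p/d, Mid/w/q/d} → row (5,6) (5,6) (5,6) (5,6) (1,5) (1,5) (1,5) (1,5)
{Mid/y/p/e, Mid/y/q/e, Mid/w/p/e, Mid/w/q/e} → row (1,4) (1,4) (7,4) (2,3) (1,5) (1,5) (1,5) (1,5)
That's 4 distinct rows out of 16 strategies.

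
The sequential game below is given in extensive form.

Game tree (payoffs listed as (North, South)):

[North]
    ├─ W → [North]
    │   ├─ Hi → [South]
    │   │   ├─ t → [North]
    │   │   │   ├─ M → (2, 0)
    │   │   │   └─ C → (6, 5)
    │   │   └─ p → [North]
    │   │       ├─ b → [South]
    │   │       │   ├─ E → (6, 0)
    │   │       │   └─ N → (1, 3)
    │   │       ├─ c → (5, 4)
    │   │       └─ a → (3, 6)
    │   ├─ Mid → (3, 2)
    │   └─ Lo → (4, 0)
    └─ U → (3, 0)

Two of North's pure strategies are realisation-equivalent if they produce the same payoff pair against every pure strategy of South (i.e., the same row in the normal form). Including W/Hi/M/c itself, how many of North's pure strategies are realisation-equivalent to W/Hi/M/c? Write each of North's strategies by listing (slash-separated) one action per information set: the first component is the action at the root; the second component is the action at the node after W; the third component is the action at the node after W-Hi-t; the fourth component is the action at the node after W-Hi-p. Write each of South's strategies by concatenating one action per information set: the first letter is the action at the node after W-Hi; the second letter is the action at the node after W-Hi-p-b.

1

Row for W/Hi/M/c (columns tE, tN, pE, pN): (2,0) (2,0) (5,4) (5,4).
Every one of North's information sets is on the play path for some reply by South when North follows W/Hi/M/c.
Changing the action at any of them therefore changes at least one column, so only W/Hi/M/c itself gives this row.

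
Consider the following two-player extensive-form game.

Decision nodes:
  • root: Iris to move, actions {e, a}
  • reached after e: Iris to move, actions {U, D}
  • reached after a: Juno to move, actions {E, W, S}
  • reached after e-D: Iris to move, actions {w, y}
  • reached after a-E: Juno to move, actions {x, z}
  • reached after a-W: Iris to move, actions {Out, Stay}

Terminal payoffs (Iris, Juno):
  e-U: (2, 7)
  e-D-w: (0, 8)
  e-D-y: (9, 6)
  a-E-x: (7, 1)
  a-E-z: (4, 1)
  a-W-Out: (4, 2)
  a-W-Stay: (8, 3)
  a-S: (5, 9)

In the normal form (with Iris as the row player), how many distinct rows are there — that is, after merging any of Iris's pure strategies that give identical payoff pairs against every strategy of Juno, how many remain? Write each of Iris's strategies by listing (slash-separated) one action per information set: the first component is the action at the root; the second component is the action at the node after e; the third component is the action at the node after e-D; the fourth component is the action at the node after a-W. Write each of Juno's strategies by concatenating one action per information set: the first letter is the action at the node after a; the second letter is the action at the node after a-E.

Iris has 16 pure strategies: e/U/w/Out, e/U/w/Stay, e/U/y/Out, e/U/y/Stay, e/D/w/Out, e/D/w/Stay, e/D/y/Out, e/D/y/Stay, a/U/w/Out, a/U/w/Stay, a/U/y/Out, a/U/y/Stay, a/D/w/Out, a/D/w/Stay, a/D/y/Out, a/D/y/Stay. Columns: Ex, Ez, Wx, Wz, Sx, Sz.
{e/U/w/Out, e/U/w/Stay, e/U/y/Out, e/U/y/Stay} → row (2,7) (2,7) (2,7) (2,7) (2,7) (2,7)
{e/D/w/Out, e/D/w/Stay} → row (0,8) (0,8) (0,8) (0,8) (0,8) (0,8)
{e/D/y/Out, e/D/y/Stay} → row (9,6) (9,6) (9,6) (9,6) (9,6) (9,6)
{a/U/w/Out, a/U/y/Out, a/D/w/Out, a/D/y/Out} → row (7,1) (4,1) (4,2) (4,2) (5,9) (5,9)
{a/U/w/Stay, a/U/y/Stay, a/D/w/Stay, a/D/y/Stay} → row (7,1) (4,1) (8,3) (8,3) (5,9) (5,9)
That's 5 distinct rows out of 16 strategies.

5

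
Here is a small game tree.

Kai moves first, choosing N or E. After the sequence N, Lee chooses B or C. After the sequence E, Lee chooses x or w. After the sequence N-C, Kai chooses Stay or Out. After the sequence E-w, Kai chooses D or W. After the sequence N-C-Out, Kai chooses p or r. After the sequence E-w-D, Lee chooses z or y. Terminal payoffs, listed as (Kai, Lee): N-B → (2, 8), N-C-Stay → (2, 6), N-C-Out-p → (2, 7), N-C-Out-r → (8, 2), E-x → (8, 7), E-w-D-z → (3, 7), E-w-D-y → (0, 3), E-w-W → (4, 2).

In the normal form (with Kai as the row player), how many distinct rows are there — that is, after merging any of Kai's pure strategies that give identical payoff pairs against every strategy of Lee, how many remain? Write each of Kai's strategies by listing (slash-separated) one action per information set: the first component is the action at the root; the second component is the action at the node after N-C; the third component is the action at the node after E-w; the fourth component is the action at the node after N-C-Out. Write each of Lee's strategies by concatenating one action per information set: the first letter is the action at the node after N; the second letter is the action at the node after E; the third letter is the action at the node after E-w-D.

5

Kai has 16 pure strategies: N/Stay/D/p, N/Stay/D/r, N/Stay/W/p, N/Stay/W/r, N/Out/D/p, N/Out/D/r, N/Out/W/p, N/Out/W/r, E/Stay/D/p, E/Stay/D/r, E/Stay/W/p, E/Stay/W/r, E/Out/D/p, E/Out/D/r, E/Out/W/p, E/Out/W/r. Columns: Bxz, Bxy, Bwz, Bwy, Cxz, Cxy, Cwz, Cwy.
{N/Stay/D/p, N/Stay/D/r, N/Stay/W/p, N/Stay/W/r} → row (2,8) (2,8) (2,8) (2,8) (2,6) (2,6) (2,6) (2,6)
{N/Out/D/p, N/Out/W/p} → row (2,8) (2,8) (2,8) (2,8) (2,7) (2,7) (2,7) (2,7)
{N/Out/D/r, N/Out/W/r} → row (2,8) (2,8) (2,8) (2,8) (8,2) (8,2) (8,2) (8,2)
{E/Stay/D/p, E/Stay/D/r, E/Out/D/p, E/Out/D/r} → row (8,7) (8,7) (3,7) (0,3) (8,7) (8,7) (3,7) (0,3)
{E/Stay/W/p, E/Stay/W/r, E/Out/W/p, E/Out/W/r} → row (8,7) (8,7) (4,2) (4,2) (8,7) (8,7) (4,2) (4,2)
That's 5 distinct rows out of 16 strategies.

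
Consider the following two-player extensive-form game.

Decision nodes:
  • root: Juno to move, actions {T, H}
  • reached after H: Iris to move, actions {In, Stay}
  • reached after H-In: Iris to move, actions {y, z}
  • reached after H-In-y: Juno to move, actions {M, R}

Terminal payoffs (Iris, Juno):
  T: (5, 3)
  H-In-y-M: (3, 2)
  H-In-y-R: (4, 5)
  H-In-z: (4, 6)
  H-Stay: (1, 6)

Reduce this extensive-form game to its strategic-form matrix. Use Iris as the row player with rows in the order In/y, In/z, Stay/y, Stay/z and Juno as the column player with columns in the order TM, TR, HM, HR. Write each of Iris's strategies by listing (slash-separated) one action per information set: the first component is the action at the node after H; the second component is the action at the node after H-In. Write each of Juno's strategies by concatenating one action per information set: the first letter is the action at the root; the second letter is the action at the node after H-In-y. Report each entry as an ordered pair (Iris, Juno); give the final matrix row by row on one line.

In/y: (5,3) (5,3) (3,2) (4,5) | In/z: (5,3) (5,3) (4,6) (4,6) | Stay/y: (5,3) (5,3) (1,6) (1,6) | Stay/z: (5,3) (5,3) (1,6) (1,6)

             TM       TR       HM       HR
  In/y    (5,3)    (5,3)    (3,2)    (4,5)
  In/z    (5,3)    (5,3)    (4,6)    (4,6)
Stay/y    (5,3)    (5,3)    (1,6)    (1,6)
Stay/z    (5,3)    (5,3)    (1,6)    (1,6)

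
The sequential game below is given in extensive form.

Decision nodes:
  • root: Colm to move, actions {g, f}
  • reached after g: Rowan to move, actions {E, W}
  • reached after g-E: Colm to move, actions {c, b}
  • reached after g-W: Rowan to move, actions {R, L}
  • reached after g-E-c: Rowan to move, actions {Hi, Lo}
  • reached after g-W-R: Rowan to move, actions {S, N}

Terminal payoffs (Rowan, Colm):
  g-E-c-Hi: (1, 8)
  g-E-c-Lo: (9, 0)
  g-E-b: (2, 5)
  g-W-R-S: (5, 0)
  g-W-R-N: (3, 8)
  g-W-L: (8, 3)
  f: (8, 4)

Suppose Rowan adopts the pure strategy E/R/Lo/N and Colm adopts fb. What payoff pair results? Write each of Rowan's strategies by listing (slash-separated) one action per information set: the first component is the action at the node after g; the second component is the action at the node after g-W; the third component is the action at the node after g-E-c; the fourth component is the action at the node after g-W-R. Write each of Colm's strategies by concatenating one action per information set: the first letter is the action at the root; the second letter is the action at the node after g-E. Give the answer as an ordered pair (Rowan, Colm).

Trace the play path from the root:
  Colm plays f
→ terminal payoff (8, 4).
(Rowan's choice at the node after g is never reached on this path, so it doesn't affect the outcome.)

(8, 4)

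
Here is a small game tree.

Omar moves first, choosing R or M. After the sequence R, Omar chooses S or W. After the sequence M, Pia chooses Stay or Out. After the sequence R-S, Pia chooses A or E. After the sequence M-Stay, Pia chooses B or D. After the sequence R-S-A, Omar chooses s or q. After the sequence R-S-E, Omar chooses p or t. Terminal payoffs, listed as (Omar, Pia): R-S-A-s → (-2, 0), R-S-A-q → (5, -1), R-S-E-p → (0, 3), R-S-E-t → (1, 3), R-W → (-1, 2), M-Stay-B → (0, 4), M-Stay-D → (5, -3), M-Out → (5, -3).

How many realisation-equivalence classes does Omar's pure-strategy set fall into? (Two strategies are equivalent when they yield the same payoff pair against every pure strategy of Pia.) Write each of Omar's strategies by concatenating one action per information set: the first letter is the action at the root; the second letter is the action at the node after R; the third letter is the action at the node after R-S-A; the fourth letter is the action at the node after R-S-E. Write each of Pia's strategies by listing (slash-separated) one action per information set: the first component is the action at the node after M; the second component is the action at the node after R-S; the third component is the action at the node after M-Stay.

Omar has 16 pure strategies: RSsp, RSst, RSqp, RSqt, RWsp, RWst, RWqp, RWqt, MSsp, MSst, MSqp, MSqt, MWsp, MWst, MWqp, MWqt. Columns: Stay/A/B, Stay/A/D, Stay/E/B, Stay/E/D, Out/A/B, Out/A/D, Out/E/B, Out/E/D.
{RSsp} → row (-2,0) (-2,0) (0,3) (0,3) (-2,0) (-2,0) (0,3) (0,3)
{RSst} → row (-2,0) (-2,0) (1,3) (1,3) (-2,0) (-2,0) (1,3) (1,3)
{RSqp} → row (5,-1) (5,-1) (0,3) (0,3) (5,-1) (5,-1) (0,3) (0,3)
{RSqt} → row (5,-1) (5,-1) (1,3) (1,3) (5,-1) (5,-1) (1,3) (1,3)
{RWsp, RWst, RWqp, RWqt} → row (-1,2) (-1,2) (-1,2) (-1,2) (-1,2) (-1,2) (-1,2) (-1,2)
{MSsp, MSst, MSqp, MSqt, MWsp, MWst, MWqp, MWqt} → row (0,4) (5,-3) (0,4) (5,-3) (5,-3) (5,-3) (5,-3) (5,-3)
That's 6 distinct rows out of 16 strategies.

6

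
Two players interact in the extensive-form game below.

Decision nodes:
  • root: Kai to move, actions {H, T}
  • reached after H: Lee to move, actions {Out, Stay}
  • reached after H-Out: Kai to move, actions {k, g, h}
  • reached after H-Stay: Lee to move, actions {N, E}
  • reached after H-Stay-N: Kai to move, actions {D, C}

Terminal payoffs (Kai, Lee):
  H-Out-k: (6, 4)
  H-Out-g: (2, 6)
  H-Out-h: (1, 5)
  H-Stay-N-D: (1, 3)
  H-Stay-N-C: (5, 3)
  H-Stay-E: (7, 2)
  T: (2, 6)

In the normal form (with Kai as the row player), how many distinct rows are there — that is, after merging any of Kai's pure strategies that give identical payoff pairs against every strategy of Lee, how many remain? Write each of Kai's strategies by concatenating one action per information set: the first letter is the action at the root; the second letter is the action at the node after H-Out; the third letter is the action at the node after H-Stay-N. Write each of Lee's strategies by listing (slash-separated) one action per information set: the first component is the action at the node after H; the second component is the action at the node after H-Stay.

Kai has 12 pure strategies: HkD, HkC, HgD, HgC, HhD, HhC, TkD, TkC, TgD, TgC, ThD, ThC. Columns: Out/N, Out/E, Stay/N, Stay/E.
{HkD} → row (6,4) (6,4) (1,3) (7,2)
{HkC} → row (6,4) (6,4) (5,3) (7,2)
{HgD} → row (2,6) (2,6) (1,3) (7,2)
{HgC} → row (2,6) (2,6) (5,3) (7,2)
{HhD} → row (1,5) (1,5) (1,3) (7,2)
{HhC} → row (1,5) (1,5) (5,3) (7,2)
{TkD, TkC, TgD, TgC, ThD, ThC} → row (2,6) (2,6) (2,6) (2,6)
That's 7 distinct rows out of 12 strategies.

7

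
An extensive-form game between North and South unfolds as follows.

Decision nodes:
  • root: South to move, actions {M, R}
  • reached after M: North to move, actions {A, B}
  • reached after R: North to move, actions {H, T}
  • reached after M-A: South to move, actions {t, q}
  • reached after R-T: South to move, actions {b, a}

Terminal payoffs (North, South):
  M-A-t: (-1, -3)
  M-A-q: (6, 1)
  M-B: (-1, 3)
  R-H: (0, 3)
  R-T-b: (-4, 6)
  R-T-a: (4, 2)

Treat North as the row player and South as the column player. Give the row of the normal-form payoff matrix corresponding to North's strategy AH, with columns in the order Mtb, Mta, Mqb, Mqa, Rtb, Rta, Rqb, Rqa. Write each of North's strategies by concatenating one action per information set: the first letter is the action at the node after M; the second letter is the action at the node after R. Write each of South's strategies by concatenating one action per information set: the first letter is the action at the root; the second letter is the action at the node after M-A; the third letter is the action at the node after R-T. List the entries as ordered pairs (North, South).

(-1,-3) (-1,-3) (6,1) (6,1) (0,3) (0,3) (0,3) (0,3)

vs Mtb: South plays M → North plays A at [M] → South plays t at [M-A] → (-1, -3)
vs Mta: South plays M → North plays A at [M] → South plays t at [M-A] → (-1, -3)
vs Mqb: South plays M → North plays A at [M] → South plays q at [M-A] → (6, 1)
vs Mqa: South plays M → North plays A at [M] → South plays q at [M-A] → (6, 1)
vs Rtb: South plays R → North plays H at [R] → (0, 3)
vs Rta: South plays R → North plays H at [R] → (0, 3)
vs Rqb: South plays R → North plays H at [R] → (0, 3)
vs Rqa: South plays R → North plays H at [R] → (0, 3)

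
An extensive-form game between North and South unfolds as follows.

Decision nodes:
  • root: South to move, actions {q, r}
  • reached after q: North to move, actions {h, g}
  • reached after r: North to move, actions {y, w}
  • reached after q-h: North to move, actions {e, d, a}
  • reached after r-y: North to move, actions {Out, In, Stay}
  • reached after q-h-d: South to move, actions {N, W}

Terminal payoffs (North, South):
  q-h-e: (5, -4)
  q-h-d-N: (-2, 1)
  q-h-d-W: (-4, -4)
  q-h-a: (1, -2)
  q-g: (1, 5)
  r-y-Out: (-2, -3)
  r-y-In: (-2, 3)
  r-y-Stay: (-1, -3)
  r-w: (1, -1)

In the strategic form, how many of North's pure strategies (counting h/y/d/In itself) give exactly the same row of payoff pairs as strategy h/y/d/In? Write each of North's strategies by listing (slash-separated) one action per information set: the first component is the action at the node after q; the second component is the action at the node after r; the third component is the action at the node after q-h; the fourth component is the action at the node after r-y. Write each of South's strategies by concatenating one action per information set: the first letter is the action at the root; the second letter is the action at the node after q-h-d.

Row for h/y/d/In (columns qN, qW, rN, rW): (-2,1) (-4,-4) (-2,3) (-2,3).
Every one of North's information sets is on the play path for some reply by South when North follows h/y/d/In.
Changing the action at any of them therefore changes at least one column, so only h/y/d/In itself gives this row.

1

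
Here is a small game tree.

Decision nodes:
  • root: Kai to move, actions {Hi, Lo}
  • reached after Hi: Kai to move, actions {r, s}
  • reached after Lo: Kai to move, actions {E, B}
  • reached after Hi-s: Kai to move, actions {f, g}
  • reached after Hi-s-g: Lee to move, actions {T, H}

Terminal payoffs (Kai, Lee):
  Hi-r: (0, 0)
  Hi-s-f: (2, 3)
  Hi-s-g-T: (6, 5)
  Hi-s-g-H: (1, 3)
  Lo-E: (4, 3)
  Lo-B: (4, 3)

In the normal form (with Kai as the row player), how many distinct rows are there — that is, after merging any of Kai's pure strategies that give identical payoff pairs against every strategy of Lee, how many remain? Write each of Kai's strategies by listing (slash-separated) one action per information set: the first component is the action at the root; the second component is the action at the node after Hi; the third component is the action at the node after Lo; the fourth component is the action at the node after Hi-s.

4

Kai has 16 pure strategies: Hi/r/E/f, Hi/r/E/g, Hi/r/B/f, Hi/r/B/g, Hi/s/E/f, Hi/s/E/g, Hi/s/B/f, Hi/s/B/g, Lo/r/E/f, Lo/r/E/g, Lo/r/B/f, Lo/r/B/g, Lo/s/E/f, Lo/s/E/g, Lo/s/B/f, Lo/s/B/g. Columns: T, H.
{Hi/r/E/f, Hi/r/E/g, Hi/r/B/f, Hi/r/B/g} → row (0,0) (0,0)
{Hi/s/E/f, Hi/s/B/f} → row (2,3) (2,3)
{Hi/s/E/g, Hi/s/B/g} → row (6,5) (1,3)
{Lo/r/E/f, Lo/r/E/g, Lo/r/B/f, Lo/r/B/g, Lo/s/E/f, Lo/s/E/g, Lo/s/B/f, Lo/s/B/g} → row (4,3) (4,3)
That's 4 distinct rows out of 16 strategies.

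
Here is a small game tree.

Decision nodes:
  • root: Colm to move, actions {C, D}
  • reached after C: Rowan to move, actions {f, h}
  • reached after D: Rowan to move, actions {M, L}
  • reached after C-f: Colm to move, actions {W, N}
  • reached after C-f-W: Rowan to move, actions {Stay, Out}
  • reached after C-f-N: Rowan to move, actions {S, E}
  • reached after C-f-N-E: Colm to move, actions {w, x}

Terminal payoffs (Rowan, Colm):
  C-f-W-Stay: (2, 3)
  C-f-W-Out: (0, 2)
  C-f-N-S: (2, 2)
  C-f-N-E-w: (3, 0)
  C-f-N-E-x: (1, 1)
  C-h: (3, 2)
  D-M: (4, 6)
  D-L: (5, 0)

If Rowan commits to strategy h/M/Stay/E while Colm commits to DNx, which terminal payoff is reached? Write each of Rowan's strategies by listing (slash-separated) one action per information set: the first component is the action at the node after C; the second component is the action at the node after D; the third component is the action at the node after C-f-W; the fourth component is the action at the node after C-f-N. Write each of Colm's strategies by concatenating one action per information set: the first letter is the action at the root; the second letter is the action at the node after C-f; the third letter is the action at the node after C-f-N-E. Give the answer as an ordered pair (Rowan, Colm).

(4, 6)

Trace the play path from the root:
  Colm plays D
  Rowan plays M at [D]
→ terminal payoff (4, 6).
(Rowan's choice at the node after C is never reached on this path, so it doesn't affect the outcome.)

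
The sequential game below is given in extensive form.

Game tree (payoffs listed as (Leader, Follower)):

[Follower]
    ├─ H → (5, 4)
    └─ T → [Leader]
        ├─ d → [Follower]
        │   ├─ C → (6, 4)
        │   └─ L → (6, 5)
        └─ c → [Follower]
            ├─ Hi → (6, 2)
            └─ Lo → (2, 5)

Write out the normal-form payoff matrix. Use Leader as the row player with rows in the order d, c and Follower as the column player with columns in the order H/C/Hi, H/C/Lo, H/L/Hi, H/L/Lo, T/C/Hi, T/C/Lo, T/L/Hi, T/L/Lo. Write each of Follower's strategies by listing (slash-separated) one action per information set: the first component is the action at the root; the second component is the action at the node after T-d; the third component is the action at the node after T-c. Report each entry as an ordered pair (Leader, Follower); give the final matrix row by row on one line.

Row d: H/C/Hi→(5,4), H/C/Lo→(5,4), H/L/Hi→(5,4), H/L/Lo→(5,4), T/C/Hi→(6,4), T/C/Lo→(6,4), T/L/Hi→(6,5), T/L/Lo→(6,5)
Row c: H/C/Hi→(5,4), H/C/Lo→(5,4), H/L/Hi→(5,4), H/L/Lo→(5,4), T/C/Hi→(6,2), T/C/Lo→(2,5), T/L/Hi→(6,2), T/L/Lo→(2,5)

d: (5,4) (5,4) (5,4) (5,4) (6,4) (6,4) (6,5) (6,5) | c: (5,4) (5,4) (5,4) (5,4) (6,2) (2,5) (6,2) (2,5)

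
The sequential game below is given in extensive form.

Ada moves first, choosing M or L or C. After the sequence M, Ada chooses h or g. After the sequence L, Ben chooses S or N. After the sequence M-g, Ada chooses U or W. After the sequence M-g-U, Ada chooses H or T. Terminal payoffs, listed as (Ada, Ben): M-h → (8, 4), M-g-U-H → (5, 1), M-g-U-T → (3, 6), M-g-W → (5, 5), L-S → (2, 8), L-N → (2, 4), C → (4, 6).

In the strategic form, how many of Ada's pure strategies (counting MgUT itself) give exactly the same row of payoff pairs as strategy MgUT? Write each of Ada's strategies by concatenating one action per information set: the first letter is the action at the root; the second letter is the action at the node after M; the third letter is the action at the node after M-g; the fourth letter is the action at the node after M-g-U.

Row for MgUT (columns S, N): (3,6) (3,6).
Every one of Ada's information sets is on the play path for some reply by Ben when Ada follows MgUT.
Changing the action at any of them therefore changes at least one column, so only MgUT itself gives this row.

1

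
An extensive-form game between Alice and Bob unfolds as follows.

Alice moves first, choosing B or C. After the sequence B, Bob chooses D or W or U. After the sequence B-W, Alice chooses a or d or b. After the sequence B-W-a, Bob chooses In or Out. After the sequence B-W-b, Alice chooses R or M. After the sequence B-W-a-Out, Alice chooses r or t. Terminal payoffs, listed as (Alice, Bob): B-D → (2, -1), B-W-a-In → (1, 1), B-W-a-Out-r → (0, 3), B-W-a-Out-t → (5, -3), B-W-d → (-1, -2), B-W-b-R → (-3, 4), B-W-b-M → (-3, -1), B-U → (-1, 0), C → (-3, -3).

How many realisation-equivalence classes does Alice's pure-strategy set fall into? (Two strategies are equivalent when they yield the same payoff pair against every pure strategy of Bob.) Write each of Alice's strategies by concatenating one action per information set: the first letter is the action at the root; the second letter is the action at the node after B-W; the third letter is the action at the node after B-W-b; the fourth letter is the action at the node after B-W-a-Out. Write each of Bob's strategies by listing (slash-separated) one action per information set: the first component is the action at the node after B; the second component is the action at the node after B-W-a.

6

Alice has 24 pure strategies: BaRr, BaRt, BaMr, BaMt, BdRr, BdRt, BdMr, BdMt, BbRr, BbRt, BbMr, BbMt, CaRr, CaRt, CaMr, CaMt, CdRr, CdRt, CdMr, CdMt, CbRr, CbRt, CbMr, CbMt. Columns: D/In, D/Out, W/In, W/Out, U/In, U/Out.
{BaRr, BaMr} → row (2,-1) (2,-1) (1,1) (0,3) (-1,0) (-1,0)
{BaRt, BaMt} → row (2,-1) (2,-1) (1,1) (5,-3) (-1,0) (-1,0)
{BdRr, BdRt, BdMr, BdMt} → row (2,-1) (2,-1) (-1,-2) (-1,-2) (-1,0) (-1,0)
{BbRr, BbRt} → row (2,-1) (2,-1) (-3,4) (-3,4) (-1,0) (-1,0)
{BbMr, BbMt} → row (2,-1) (2,-1) (-3,-1) (-3,-1) (-1,0) (-1,0)
{CaRr, CaRt, CaMr, CaMt, CdRr, CdRt, CdMr, CdMt, CbRr, CbRt, CbMr, CbMt} → row (-3,-3) (-3,-3) (-3,-3) (-3,-3) (-3,-3) (-3,-3)
That's 6 distinct rows out of 24 strategies.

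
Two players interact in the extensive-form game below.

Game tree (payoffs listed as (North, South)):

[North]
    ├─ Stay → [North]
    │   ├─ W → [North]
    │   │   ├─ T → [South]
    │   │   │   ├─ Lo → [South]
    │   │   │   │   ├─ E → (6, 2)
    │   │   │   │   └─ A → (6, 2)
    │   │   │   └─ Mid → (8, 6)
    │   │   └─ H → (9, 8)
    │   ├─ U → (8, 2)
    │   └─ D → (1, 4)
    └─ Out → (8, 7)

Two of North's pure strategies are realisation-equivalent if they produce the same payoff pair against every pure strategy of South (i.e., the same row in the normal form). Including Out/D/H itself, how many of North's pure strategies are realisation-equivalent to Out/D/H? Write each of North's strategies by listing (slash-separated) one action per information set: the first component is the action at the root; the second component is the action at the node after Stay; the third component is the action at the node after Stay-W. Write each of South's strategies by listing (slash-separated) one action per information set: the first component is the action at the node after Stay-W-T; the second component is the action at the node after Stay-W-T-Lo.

6

Row for Out/D/H (columns Lo/E, Lo/A, Mid/E, Mid/A): (8,7) (8,7) (8,7) (8,7).
Under Out/D/H, North's choice at the node after Stay and at the node after Stay-W can never be reached regardless of what South does, so varying those choices leaves every outcome unchanged.
Holding the reachable choices fixed and varying the unreachable ones freely already gives 3 × 2 = 6 equivalent strategies.
No other strategy reproduces this row, so those 6 are the full class: Out/W/T, Out/W/H, Out/U/T, Out/U/H, Out/D/T, Out/D/H.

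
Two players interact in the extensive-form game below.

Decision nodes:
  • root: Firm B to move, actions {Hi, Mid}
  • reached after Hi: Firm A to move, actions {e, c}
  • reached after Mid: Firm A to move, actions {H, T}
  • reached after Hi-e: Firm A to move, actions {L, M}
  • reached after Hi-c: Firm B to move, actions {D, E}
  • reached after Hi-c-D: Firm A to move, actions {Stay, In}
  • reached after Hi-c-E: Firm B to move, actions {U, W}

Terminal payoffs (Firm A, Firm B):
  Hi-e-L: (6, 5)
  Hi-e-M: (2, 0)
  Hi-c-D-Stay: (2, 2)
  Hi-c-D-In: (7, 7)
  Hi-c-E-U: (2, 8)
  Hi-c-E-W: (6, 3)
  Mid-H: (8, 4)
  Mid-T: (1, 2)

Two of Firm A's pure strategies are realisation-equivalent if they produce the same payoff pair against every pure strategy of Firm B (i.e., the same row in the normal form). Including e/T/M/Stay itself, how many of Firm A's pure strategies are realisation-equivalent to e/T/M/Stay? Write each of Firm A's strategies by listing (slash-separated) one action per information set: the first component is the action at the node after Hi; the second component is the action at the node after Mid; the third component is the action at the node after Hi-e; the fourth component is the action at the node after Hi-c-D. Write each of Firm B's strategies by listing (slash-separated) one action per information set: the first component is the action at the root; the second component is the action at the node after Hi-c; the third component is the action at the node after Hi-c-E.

Row for e/T/M/Stay (columns Hi/D/U, Hi/D/W, Hi/E/U, Hi/E/W, Mid/D/U, Mid/D/W, Mid/E/U, Mid/E/W): (2,0) (2,0) (2,0) (2,0) (1,2) (1,2) (1,2) (1,2).
Under e/T/M/Stay, Firm A's choice at the node after Hi-c-D can never be reached regardless of what Firm B does, so varying those choices leaves every outcome unchanged.
Holding the reachable choices fixed and varying the unreachable one freely already gives 2 equivalent strategies.
No other strategy reproduces this row, so those 2 are the full class: e/T/M/Stay, e/T/M/In.

2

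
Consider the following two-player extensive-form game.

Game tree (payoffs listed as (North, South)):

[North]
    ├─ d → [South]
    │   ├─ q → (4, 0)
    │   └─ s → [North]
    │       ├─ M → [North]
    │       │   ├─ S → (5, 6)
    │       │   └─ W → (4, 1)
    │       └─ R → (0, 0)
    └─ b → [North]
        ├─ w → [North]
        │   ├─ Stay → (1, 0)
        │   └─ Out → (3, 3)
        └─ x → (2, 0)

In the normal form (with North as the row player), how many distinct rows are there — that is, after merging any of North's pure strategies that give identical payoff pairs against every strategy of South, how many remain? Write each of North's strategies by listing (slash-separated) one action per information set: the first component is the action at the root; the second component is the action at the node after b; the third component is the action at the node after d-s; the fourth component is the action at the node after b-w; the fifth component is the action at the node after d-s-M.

North has 32 pure strategies: d/w/M/Stay/S, d/w/M/Stay/W, d/w/M/Out/S, d/w/M/Out/W, d/w/R/Stay/S, d/w/R/Stay/W, d/w/R/Out/S, d/w/R/Out/W, d/x/M/Stay/S, d/x/M/Stay/W, d/x/M/Out/S, d/x/M/Out/W, d/x/R/Stay/S, d/x/R/Stay/W, d/x/R/Out/S, d/x/R/Out/W, b/w/M/Stay/S, b/w/M/Stay/W, b/w/M/Out/S, b/w/M/Out/W, b/w/R/Stay/S, b/w/R/Stay/W, b/w/R/Out/S, b/w/R/Out/W, b/x/M/Stay/S, b/x/M/Stay/W, b/x/M/Out/S, b/x/M/Out/W, b/x/R/Stay/S, b/x/R/Stay/W, b/x/R/Out/S, b/x/R/Out/W. Columns: q, s.
{d/w/M/Stay/S, d/w/M/Out/S, d/x/M/Stay/S, d/x/M/Out/S} → row (4,0) (5,6)
{d/w/M/Stay/W, d/w/M/Out/W, d/x/M/Stay/W, d/x/M/Out/W} → row (4,0) (4,1)
{d/w/R/Stay/S, d/w/R/Stay/W, d/w/R/Out/S, d/w/R/Out/W, d/x/R/Stay/S, d/x/R/Stay/W, d/x/R/Out/S, d/x/R/Out/W} → row (4,0) (0,0)
{b/w/M/Stay/S, b/w/M/Stay/W, b/w/R/Stay/S, b/w/R/Stay/W} → row (1,0) (1,0)
{b/w/M/Out/S, b/w/M/Out/W, b/w/R/Out/S, b/w/R/Out/W} → row (3,3) (3,3)
{b/x/M/Stay/S, b/x/M/Stay/W, b/x/M/Out/S, b/x/M/Out/W, b/x/R/Stay/S, b/x/R/Stay/W, b/x/R/Out/S, b/x/R/Out/W} → row (2,0) (2,0)
That's 6 distinct rows out of 32 strategies.

6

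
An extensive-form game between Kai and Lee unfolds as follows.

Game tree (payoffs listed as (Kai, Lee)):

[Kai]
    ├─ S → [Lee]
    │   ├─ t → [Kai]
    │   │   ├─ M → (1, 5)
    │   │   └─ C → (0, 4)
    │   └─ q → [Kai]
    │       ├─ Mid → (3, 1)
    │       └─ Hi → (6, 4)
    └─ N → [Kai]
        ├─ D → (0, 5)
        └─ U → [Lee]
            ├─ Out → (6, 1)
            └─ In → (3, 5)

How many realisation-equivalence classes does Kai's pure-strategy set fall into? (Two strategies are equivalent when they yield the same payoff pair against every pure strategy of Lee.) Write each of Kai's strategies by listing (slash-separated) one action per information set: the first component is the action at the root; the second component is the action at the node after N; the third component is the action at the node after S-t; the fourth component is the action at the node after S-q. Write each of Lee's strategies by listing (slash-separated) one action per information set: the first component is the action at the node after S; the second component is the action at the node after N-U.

Kai has 16 pure strategies: S/D/M/Mid, S/D/M/Hi, S/D/C/Mid, S/D/C/Hi, S/U/M/Mid, S/U/M/Hi, S/U/C/Mid, S/U/C/Hi, N/D/M/Mid, N/D/M/Hi, N/D/C/Mid, N/D/C/Hi, N/U/M/Mid, N/U/M/Hi, N/U/C/Mid, N/U/C/Hi. Columns: t/Out, t/In, q/Out, q/In.
{S/D/M/Mid, S/U/M/Mid} → row (1,5) (1,5) (3,1) (3,1)
{S/D/M/Hi, S/U/M/Hi} → row (1,5) (1,5) (6,4) (6,4)
{S/D/C/Mid, S/U/C/Mid} → row (0,4) (0,4) (3,1) (3,1)
{S/D/C/Hi, S/U/C/Hi} → row (0,4) (0,4) (6,4) (6,4)
{N/D/M/Mid, N/D/M/Hi, N/D/C/Mid, N/D/C/Hi} → row (0,5) (0,5) (0,5) (0,5)
{N/U/M/Mid, N/U/M/Hi, N/U/C/Mid, N/U/C/Hi} → row (6,1) (3,5) (6,1) (3,5)
That's 6 distinct rows out of 16 strategies.

6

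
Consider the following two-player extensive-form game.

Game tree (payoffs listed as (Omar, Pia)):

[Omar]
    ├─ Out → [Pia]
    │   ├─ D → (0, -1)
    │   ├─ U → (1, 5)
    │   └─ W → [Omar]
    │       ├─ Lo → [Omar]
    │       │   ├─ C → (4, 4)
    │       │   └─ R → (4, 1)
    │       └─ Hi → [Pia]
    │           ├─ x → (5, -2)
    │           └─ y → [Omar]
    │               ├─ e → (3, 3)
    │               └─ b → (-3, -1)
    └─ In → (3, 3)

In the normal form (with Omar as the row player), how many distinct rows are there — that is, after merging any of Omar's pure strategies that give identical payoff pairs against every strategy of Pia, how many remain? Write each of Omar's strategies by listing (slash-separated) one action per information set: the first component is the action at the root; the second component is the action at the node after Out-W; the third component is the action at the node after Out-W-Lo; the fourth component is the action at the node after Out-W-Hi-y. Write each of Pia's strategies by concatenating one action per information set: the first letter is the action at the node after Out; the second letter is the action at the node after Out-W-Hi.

Omar has 16 pure strategies: Out/Lo/C/e, Out/Lo/C/b, Out/Lo/R/e, Out/Lo/R/b, Out/Hi/C/e, Out/Hi/C/b, Out/Hi/R/e, Out/Hi/R/b, In/Lo/C/e, In/Lo/C/b, In/Lo/R/e, In/Lo/R/b, In/Hi/C/e, In/Hi/C/b, In/Hi/R/e, In/Hi/R/b. Columns: Dx, Dy, Ux, Uy, Wx, Wy.
{Out/Lo/C/e, Out/Lo/C/b} → row (0,-1) (0,-1) (1,5) (1,5) (4,4) (4,4)
{Out/Lo/R/e, Out/Lo/R/b} → row (0,-1) (0,-1) (1,5) (1,5) (4,1) (4,1)
{Out/Hi/C/e, Out/Hi/R/e} → row (0,-1) (0,-1) (1,5) (1,5) (5,-2) (3,3)
{Out/Hi/C/b, Out/Hi/R/b} → row (0,-1) (0,-1) (1,5) (1,5) (5,-2) (-3,-1)
{In/Lo/C/e, In/Lo/C/b, In/Lo/R/e, In/Lo/R/b, In/Hi/C/e, In/Hi/C/b, In/Hi/R/e, In/Hi/R/b} → row (3,3) (3,3) (3,3) (3,3) (3,3) (3,3)
That's 5 distinct rows out of 16 strategies.

5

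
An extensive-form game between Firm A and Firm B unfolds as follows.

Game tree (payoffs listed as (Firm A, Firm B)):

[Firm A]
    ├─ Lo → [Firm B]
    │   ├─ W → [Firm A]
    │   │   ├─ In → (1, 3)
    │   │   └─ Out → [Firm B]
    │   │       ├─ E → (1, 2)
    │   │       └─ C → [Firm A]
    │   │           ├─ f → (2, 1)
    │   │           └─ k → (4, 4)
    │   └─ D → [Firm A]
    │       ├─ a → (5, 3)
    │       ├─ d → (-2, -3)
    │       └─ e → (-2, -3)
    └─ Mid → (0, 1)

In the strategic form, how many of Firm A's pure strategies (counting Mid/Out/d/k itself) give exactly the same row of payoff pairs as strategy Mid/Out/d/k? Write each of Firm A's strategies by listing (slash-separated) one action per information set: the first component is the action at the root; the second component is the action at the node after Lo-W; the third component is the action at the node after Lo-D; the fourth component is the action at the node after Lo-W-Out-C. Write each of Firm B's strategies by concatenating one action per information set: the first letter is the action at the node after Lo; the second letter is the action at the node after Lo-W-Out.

Row for Mid/Out/d/k (columns WE, WC, DE, DC): (0,1) (0,1) (0,1) (0,1).
Under Mid/Out/d/k, Firm A's choice at the node after Lo-W and at the node after Lo-D and at the node after Lo-W-Out-C can never be reached regardless of what Firm B does, so varying those choices leaves every outcome unchanged.
Holding the reachable choices fixed and varying the unreachable ones freely already gives 2 × 3 × 2 = 12 equivalent strategies.
No other strategy reproduces this row, so those 12 are the full class: Mid/In/a/f, Mid/In/a/k, Mid/In/d/f, Mid/In/d/k, Mid/In/e/f, Mid/In/e/k, Mid/Out/a/f, Mid/Out/a/k, Mid/Out/d/f, Mid/Out/d/k, Mid/Out/e/f, Mid/Out/e/k.

12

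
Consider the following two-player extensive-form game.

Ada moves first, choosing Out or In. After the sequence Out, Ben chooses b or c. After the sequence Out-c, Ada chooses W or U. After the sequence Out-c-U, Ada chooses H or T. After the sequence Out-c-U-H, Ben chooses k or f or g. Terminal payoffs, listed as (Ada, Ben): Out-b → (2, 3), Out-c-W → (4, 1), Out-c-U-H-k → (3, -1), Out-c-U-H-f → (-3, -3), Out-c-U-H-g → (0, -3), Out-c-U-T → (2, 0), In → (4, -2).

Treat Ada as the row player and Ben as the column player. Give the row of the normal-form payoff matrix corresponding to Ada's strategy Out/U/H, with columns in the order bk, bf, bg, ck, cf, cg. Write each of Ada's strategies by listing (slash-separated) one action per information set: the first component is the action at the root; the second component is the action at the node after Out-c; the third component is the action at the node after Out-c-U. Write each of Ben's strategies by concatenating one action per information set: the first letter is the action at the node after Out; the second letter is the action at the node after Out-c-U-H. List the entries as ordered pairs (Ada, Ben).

(2,3) (2,3) (2,3) (3,-1) (-3,-3) (0,-3)

vs bk: Ada plays Out → Ben plays b at [Out] → (2, 3)
vs bf: Ada plays Out → Ben plays b at [Out] → (2, 3)
vs bg: Ada plays Out → Ben plays b at [Out] → (2, 3)
vs ck: Ada plays Out → Ben plays c at [Out] → Ada plays U at [Out-c] → Ada plays H at [Out-c-U] → Ben plays k at [Out-c-U-H] → (3, -1)
vs cf: Ada plays Out → Ben plays c at [Out] → Ada plays U at [Out-c] → Ada plays H at [Out-c-U] → Ben plays f at [Out-c-U-H] → (-3, -3)
vs cg: Ada plays Out → Ben plays c at [Out] → Ada plays U at [Out-c] → Ada plays H at [Out-c-U] → Ben plays g at [Out-c-U-H] → (0, -3)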